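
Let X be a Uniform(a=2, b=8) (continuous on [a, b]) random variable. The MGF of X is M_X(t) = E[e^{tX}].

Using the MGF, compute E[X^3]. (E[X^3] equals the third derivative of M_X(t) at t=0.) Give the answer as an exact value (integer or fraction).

E[X^3] = M′′′(0) = 170

M_X(t) = (e^(8*t) - e^(2*t))/(6*t)
M′(t) = (8*t*e^(8*t) - 2*t*e^(2*t) - e^(8*t) + e^(2*t))/(6*t^2)
M′′(t) = (32*t^2*e^(8*t) - 2*t^2*e^(2*t) - 8*t*e^(8*t) + 2*t*e^(2*t) + e^(8*t) - e^(2*t))/(3*t^3)
M′′′(t) = (256*t^3*e^(8*t) - 4*t^3*e^(2*t) - 96*t^2*e^(8*t) + 6*t^2*e^(2*t) + 24*t*e^(8*t) - 6*t*e^(2*t) - 3*e^(8*t) + 3*e^(2*t))/(3*t^4)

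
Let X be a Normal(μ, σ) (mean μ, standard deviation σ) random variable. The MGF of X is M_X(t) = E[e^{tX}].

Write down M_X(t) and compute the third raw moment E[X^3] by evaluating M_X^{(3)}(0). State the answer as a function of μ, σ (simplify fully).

E[X^3] = D^3[M](0) = μ*(μ^2 + 3*σ^2)

M_X(t) = e^(μ*t + σ^2*t^2/2)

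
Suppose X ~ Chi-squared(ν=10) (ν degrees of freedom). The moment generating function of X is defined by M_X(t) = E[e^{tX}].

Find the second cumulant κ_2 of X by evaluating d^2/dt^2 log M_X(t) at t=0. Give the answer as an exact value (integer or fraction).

M_X(t) = (1 - 2*t)^(-5)
K_X(t) = log M_X(t) = -5*log(1 - 2*t)
K^(2)(t) = 20/(4*t^2 - 4*t + 1)

κ_2 = K^(2)(0) = 20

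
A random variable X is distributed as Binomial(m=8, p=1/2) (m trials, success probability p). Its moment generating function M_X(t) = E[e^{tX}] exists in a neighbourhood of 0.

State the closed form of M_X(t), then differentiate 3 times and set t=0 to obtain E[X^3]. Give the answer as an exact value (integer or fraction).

M_X(t) = (e^(t)/2 + 1/2)^8
dM/dt = e^(8*t)/32 + 7*e^(7*t)/32 + 21*e^(6*t)/32 + 35*e^(5*t)/32 + 35*e^(4*t)/32 + 21*e^(3*t)/32 + 7*e^(2*t)/32 + e^(t)/32
d^2M/dt^2 = e^(8*t)/4 + 49*e^(7*t)/32 + 63*e^(6*t)/16 + 175*e^(5*t)/32 + 35*e^(4*t)/8 + 63*e^(3*t)/32 + 7*e^(2*t)/16 + e^(t)/32
d^3M/dt^3 = 2*e^(8*t) + 343*e^(7*t)/32 + 189*e^(6*t)/8 + 875*e^(5*t)/32 + 35*e^(4*t)/2 + 189*e^(3*t)/32 + 7*e^(2*t)/8 + e^(t)/32

E[X^3] = d^3M/dt^3 |_{t=0} = 88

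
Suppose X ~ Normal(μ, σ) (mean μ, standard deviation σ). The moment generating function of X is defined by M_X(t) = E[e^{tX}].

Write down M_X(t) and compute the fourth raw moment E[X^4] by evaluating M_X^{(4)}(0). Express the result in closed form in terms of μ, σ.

E[X^4] = M′′′′(0) = μ^4 + 6*μ^2*σ^2 + 3*σ^4

M_X(t) = e^(μ*t + σ^2*t^2/2)
M′(t) = μ*e^(μ*t)*e^(σ^2*t^2/2) + σ^2*t*e^(μ*t)*e^(σ^2*t^2/2)
M′′(t) = μ^2*e^(μ*t)*e^(σ^2*t^2/2) + 2*μ*σ^2*t*e^(μ*t)*e^(σ^2*t^2/2) + σ^4*t^2*e^(μ*t)*e^(σ^2*t^2/2) + σ^2*e^(μ*t)*e^(σ^2*t^2/2)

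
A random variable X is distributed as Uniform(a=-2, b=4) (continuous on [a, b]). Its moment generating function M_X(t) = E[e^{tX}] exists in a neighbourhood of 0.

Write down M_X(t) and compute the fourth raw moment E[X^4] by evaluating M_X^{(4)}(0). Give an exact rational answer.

E[X^4] = d^4M/dt^4 |_{t=0} = 176/5

M_X(t) = (e^(4*t) - e^(-2*t))/(6*t)
dM/dt = (4*t*e^(6*t) + 2*t - e^(6*t) + 1)*e^(-2*t)/(6*t^2)
d^2M/dt^2 = (8*t^2*e^(6*t) - 2*t^2 - 4*t*e^(6*t) - 2*t + e^(6*t) - 1)*e^(-2*t)/(3*t^3)
d^3M/dt^3 = (32*t^3*e^(6*t) + 4*t^3 - 24*t^2*e^(6*t) + 6*t^2 + 12*t*e^(6*t) + 6*t - 3*e^(6*t) + 3)*e^(-2*t)/(3*t^4)
d^4M/dt^4 = (128*t^4*e^(6*t) - 8*t^4 - 128*t^3*e^(6*t) - 16*t^3 + 96*t^2*e^(6*t) - 24*t^2 - 48*t*e^(6*t) - 24*t + 12*e^(6*t) - 12)*e^(-2*t)/(3*t^5)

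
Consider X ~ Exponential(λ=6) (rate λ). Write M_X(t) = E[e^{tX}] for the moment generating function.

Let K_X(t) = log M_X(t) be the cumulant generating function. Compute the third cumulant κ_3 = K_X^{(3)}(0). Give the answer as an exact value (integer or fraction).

M_X(t) = 6/(6 - t)
K_X(t) = log M_X(t) = -log(6 - t) + log(6)
dK/dt = -1/(t - 6)
d^2K/dt^2 = 1/(t^2 - 12*t + 36)
d^3K/dt^3 = -2/(t^3 - 18*t^2 + 108*t - 216)

κ_3 = d^3K/dt^3 |_{t=0} = 1/108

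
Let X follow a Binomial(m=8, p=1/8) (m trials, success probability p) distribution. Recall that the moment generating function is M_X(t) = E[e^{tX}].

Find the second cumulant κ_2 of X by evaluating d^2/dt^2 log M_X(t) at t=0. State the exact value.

κ_2 = K^(2)(0) = 7/8

M_X(t) = (e^(t)/8 + 7/8)^8
K_X(t) = log M_X(t) = 8*log(e^(t)/8 + 7/8)
K^(2)(t) = 56*e^(t)/(e^(2*t) + 14*e^(t) + 49)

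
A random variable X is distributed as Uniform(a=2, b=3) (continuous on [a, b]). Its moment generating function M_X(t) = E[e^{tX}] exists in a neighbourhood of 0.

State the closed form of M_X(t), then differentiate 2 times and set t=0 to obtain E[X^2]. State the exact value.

M_X(t) = (e^(3*t) - e^(2*t))/t
M′(t) = (3*t*e^(3*t) - 2*t*e^(2*t) - e^(3*t) + e^(2*t))/t^2
M′′(t) = (9*t^2*e^(3*t) - 4*t^2*e^(2*t) - 6*t*e^(3*t) + 4*t*e^(2*t) + 2*e^(3*t) - 2*e^(2*t))/t^3

E[X^2] = M′′(0) = 19/3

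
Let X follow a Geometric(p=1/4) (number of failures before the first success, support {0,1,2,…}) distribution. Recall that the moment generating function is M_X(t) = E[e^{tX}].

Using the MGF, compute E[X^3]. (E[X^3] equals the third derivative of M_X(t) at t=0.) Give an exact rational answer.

M_X(t) = 1/(4*(1 - 3*e^(t)/4))
D^3[M](t) = (27*e^(3*t) + 144*e^(2*t) + 48*e^(t))/(81*e^(4*t) - 432*e^(3*t) + 864*e^(2*t) - 768*e^(t) + 256)

E[X^3] = D^3[M](0) = 219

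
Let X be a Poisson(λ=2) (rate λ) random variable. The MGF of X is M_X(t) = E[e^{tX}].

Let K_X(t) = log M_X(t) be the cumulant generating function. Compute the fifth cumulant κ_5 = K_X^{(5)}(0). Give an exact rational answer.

M_X(t) = e^(2*e^(t) - 2)
K_X(t) = log M_X(t) = 2*e^(t) - 2
K′(t) = 2*e^(t)
K′′(t) = 2*e^(t)
K′′′(t) = 2*e^(t)
K′′′′(t) = 2*e^(t)
K′′′′′(t) = 2*e^(t)

κ_5 = K′′′′′(0) = 2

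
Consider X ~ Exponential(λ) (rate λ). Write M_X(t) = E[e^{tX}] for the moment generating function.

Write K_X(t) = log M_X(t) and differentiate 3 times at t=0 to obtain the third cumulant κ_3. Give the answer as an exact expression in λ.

M_X(t) = λ/(λ - t)
K_X(t) = log M_X(t) = log(λ) - log(λ - t)
K^(3)(t) = -2/(-λ^3 + 3*λ^2*t - 3*λ*t^2 + t^3)

κ_3 = K^(3)(0) = 2/λ^3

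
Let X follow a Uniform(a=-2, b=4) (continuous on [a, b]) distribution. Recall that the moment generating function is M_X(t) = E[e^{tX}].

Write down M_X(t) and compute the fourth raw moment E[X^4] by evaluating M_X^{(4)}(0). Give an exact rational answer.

M_X(t) = (e^(4*t) - e^(-2*t))/(6*t)
dM/dt = (4*t*e^(6*t) + 2*t - e^(6*t) + 1)*e^(-2*t)/(6*t^2)
d^2M/dt^2 = (8*t^2*e^(6*t) - 2*t^2 - 4*t*e^(6*t) - 2*t + e^(6*t) - 1)*e^(-2*t)/(3*t^3)
d^3M/dt^3 = (32*t^3*e^(6*t) + 4*t^3 - 24*t^2*e^(6*t) + 6*t^2 + 12*t*e^(6*t) + 6*t - 3*e^(6*t) + 3)*e^(-2*t)/(3*t^4)
d^4M/dt^4 = (128*t^4*e^(6*t) - 8*t^4 - 128*t^3*e^(6*t) - 16*t^3 + 96*t^2*e^(6*t) - 24*t^2 - 48*t*e^(6*t) - 24*t + 12*e^(6*t) - 12)*e^(-2*t)/(3*t^5)

E[X^4] = d^4M/dt^4 |_{t=0} = 176/5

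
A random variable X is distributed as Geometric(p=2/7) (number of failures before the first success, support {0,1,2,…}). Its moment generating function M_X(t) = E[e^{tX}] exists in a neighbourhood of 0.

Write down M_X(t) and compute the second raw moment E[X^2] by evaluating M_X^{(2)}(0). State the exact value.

E[X^2] = M^(2)(0) = 15

M_X(t) = 2/(7*(1 - 5*e^(t)/7))
M^(2)(t) = (-50*e^(2*t) - 70*e^(t))/(125*e^(3*t) - 525*e^(2*t) + 735*e^(t) - 343)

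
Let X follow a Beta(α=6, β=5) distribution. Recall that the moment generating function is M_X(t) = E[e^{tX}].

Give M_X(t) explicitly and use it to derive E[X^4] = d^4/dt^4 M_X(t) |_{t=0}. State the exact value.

E[X^4] = D^4[M](0) = 18/143

M_X(t) = ₁F₁(6; 11; t)
D^4[M](t) = 18*₁F₁(10; 15; t)/143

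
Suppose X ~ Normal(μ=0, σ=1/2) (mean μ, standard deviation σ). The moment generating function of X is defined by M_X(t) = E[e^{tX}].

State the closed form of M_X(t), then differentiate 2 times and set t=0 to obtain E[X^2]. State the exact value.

M_X(t) = e^(t^2/8)
M′(t) = t*e^(t^2/8)/4
M′′(t) = t^2*e^(t^2/8)/16 + e^(t^2/8)/4

E[X^2] = M′′(0) = 1/4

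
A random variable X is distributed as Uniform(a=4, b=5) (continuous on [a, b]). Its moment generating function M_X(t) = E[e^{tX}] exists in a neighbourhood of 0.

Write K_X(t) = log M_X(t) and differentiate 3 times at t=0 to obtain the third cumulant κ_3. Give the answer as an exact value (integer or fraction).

M_X(t) = (e^(5*t) - e^(4*t))/t
K_X(t) = log M_X(t) = -log(t) + log(e^(5*t) - e^(4*t))
K^(3)(t) = (t^3*e^(2*t) + t^3*e^(t) - 2*e^(3*t) + 6*e^(2*t) - 6*e^(t) + 2)/(t^3*e^(3*t) - 3*t^3*e^(2*t) + 3*t^3*e^(t) - t^3)

κ_3 = K^(3)(0) = 0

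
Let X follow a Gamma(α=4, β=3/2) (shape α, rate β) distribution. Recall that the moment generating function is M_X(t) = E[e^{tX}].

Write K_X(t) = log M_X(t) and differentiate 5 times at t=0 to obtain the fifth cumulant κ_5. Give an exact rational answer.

κ_5 = d^5K/dt^5 |_{t=0} = 1024/81

M_X(t) = 81/(16*(3/2 - t)^4)
K_X(t) = log M_X(t) = -4*log(3/2 - t) - 4*log(2) + 4*log(3)
dK/dt = -8/(2*t - 3)
d^2K/dt^2 = 16/(4*t^2 - 12*t + 9)
d^3K/dt^3 = -64/(8*t^3 - 36*t^2 + 54*t - 27)
d^4K/dt^4 = 384/(16*t^4 - 96*t^3 + 216*t^2 - 216*t + 81)
d^5K/dt^5 = -3072/(32*t^5 - 240*t^4 + 720*t^3 - 1080*t^2 + 810*t - 243)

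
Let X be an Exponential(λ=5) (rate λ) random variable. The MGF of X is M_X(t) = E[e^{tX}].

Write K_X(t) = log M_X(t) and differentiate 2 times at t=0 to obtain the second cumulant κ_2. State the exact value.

κ_2 = K^(2)(0) = 1/25

M_X(t) = 5/(5 - t)
K_X(t) = log M_X(t) = -log(5 - t) + log(5)
K^(2)(t) = 1/(t^2 - 10*t + 25)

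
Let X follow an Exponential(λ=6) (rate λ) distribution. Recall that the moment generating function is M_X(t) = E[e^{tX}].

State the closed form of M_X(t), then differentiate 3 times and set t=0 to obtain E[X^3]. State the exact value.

M_X(t) = 6/(6 - t)
dM/dt = 6/(t^2 - 12*t + 36)
d^2M/dt^2 = -12/(t^3 - 18*t^2 + 108*t - 216)
d^3M/dt^3 = 36/(t^4 - 24*t^3 + 216*t^2 - 864*t + 1296)

E[X^3] = d^3M/dt^3 |_{t=0} = 1/36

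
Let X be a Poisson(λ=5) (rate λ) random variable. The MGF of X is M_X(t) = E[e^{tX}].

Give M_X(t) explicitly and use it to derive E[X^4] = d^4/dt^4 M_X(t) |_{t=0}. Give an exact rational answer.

E[X^4] = d^4M/dt^4 |_{t=0} = 1555

M_X(t) = e^(5*e^(t) - 5)
dM/dt = 5*e^(-5)*e^(t)*e^(5*e^(t))
d^2M/dt^2 = (25*e^(2*t)*e^(5*e^(t)) + 5*e^(t)*e^(5*e^(t)))*e^(-5)
d^3M/dt^3 = (125*e^(3*t)*e^(5*e^(t)) + 75*e^(2*t)*e^(5*e^(t)) + 5*e^(t)*e^(5*e^(t)))*e^(-5)
d^4M/dt^4 = (625*e^(4*t)*e^(5*e^(t)) + 750*e^(3*t)*e^(5*e^(t)) + 175*e^(2*t)*e^(5*e^(t)) + 5*e^(t)*e^(5*e^(t)))*e^(-5)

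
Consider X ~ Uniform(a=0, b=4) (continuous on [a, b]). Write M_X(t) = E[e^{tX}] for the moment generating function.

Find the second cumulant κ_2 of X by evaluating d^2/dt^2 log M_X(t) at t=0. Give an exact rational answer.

M_X(t) = (e^(4*t) - 1)/(4*t)
K_X(t) = log M_X(t) = -log(t) + log(e^(4*t) - 1) - 2*log(2)
D^2[K](t) = (-16*t^2*e^(4*t) + e^(8*t) - 2*e^(4*t) + 1)/(t^2*e^(8*t) - 2*t^2*e^(4*t) + t^2)

κ_2 = D^2[K](0) = 4/3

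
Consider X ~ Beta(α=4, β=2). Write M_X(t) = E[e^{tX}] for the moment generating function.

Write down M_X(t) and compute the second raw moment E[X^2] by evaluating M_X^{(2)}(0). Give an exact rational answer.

M_X(t) = ₁F₁(4; 6; t)
dM/dt = 2*₁F₁(5; 7; t)/3
d^2M/dt^2 = 10*₁F₁(6; 8; t)/21

E[X^2] = d^2M/dt^2 |_{t=0} = 10/21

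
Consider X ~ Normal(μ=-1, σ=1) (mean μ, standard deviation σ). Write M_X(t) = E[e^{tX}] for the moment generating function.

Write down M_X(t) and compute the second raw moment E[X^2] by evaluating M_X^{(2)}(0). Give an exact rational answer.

E[X^2] = M′′(0) = 2

M_X(t) = e^(t^2/2 - t)
M′(t) = t*e^(-t)*e^(t^2/2) - e^(-t)*e^(t^2/2)
M′′(t) = (t^2*e^(t^2/2) - 2*t*e^(t^2/2) + 2*e^(t^2/2))*e^(-t)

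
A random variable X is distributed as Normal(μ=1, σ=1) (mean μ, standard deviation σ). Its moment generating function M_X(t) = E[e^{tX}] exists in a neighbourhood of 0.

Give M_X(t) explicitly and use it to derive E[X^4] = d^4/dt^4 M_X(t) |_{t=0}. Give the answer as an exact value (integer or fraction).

M_X(t) = e^(t^2/2 + t)
dM/dt = t*e^(t)*e^(t^2/2) + e^(t)*e^(t^2/2)
d^2M/dt^2 = t^2*e^(t)*e^(t^2/2) + 2*t*e^(t)*e^(t^2/2) + 2*e^(t)*e^(t^2/2)
d^3M/dt^3 = t^3*e^(t)*e^(t^2/2) + 3*t^2*e^(t)*e^(t^2/2) + 6*t*e^(t)*e^(t^2/2) + 4*e^(t)*e^(t^2/2)
d^4M/dt^4 = t^4*e^(t)*e^(t^2/2) + 4*t^3*e^(t)*e^(t^2/2) + 12*t^2*e^(t)*e^(t^2/2) + 16*t*e^(t)*e^(t^2/2) + 10*e^(t)*e^(t^2/2)

E[X^4] = d^4M/dt^4 |_{t=0} = 10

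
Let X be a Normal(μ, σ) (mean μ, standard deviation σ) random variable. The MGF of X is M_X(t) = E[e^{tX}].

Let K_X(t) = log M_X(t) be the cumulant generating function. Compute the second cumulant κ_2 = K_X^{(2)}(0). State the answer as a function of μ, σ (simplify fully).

M_X(t) = e^(μ*t + σ^2*t^2/2)
K_X(t) = log M_X(t) = μ*t + σ^2*t^2/2
dK/dt = μ + σ^2*t
d^2K/dt^2 = σ^2

κ_2 = d^2K/dt^2 |_{t=0} = σ^2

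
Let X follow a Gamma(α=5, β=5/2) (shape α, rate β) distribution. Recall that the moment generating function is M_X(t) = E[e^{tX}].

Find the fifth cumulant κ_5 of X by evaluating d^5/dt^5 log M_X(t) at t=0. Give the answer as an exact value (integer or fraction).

κ_5 = D^5[K](0) = 768/625

M_X(t) = 3125/(32*(5/2 - t)^5)
K_X(t) = log M_X(t) = -5*log(5/2 - t) - 5*log(2) + 5*log(5)
D^5[K](t) = -3840/(32*t^5 - 400*t^4 + 2000*t^3 - 5000*t^2 + 6250*t - 3125)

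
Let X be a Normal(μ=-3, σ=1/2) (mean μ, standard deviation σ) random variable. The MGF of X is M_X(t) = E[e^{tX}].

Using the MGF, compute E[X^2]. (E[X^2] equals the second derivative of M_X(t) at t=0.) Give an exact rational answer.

M_X(t) = e^(t^2/8 - 3*t)
dM/dt = t*e^(-3*t)*e^(t^2/8)/4 - 3*e^(-3*t)*e^(t^2/8)
d^2M/dt^2 = (t^2*e^(t^2/8) - 24*t*e^(t^2/8) + 148*e^(t^2/8))*e^(-3*t)/16

E[X^2] = d^2M/dt^2 |_{t=0} = 37/4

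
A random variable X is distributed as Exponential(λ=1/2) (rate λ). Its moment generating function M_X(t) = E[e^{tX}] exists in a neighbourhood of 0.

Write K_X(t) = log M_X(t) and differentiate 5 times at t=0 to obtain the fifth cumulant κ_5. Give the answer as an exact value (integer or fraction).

κ_5 = D^5[K](0) = 768

M_X(t) = 1/(2*(1/2 - t))
K_X(t) = log M_X(t) = -log(1/2 - t) - log(2)
D^5[K](t) = -768/(32*t^5 - 80*t^4 + 80*t^3 - 40*t^2 + 10*t - 1)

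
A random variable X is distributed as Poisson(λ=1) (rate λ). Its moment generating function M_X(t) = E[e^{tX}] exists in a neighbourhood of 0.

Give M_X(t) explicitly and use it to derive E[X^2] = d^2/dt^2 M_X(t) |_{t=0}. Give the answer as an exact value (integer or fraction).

E[X^2] = M^(2)(0) = 2

M_X(t) = e^(e^(t) - 1)
M^(2)(t) = (e^(2*t)*e^(e^(t)) + e^(t)*e^(e^(t)))*e^(-1)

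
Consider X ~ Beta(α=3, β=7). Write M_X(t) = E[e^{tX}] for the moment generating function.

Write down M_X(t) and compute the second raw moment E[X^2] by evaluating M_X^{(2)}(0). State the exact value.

M_X(t) = ₁F₁(3; 10; t)
M′(t) = 3*₁F₁(4; 11; t)/10
M′′(t) = 6*₁F₁(5; 12; t)/55

E[X^2] = M′′(0) = 6/55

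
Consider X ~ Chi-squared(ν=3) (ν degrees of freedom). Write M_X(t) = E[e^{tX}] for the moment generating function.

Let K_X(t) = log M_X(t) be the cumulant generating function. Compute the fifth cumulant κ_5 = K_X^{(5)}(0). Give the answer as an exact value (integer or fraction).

κ_5 = D^5[K](0) = 1152

M_X(t) = (1 - 2*t)^(-3/2)
K_X(t) = log M_X(t) = -3*log(1 - 2*t)/2
D^5[K](t) = -1152/(32*t^5 - 80*t^4 + 80*t^3 - 40*t^2 + 10*t - 1)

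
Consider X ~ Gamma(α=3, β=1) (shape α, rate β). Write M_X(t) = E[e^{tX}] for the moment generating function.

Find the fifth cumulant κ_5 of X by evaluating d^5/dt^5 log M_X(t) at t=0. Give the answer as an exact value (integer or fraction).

κ_5 = K^(5)(0) = 72

M_X(t) = (1 - t)^(-3)
K_X(t) = log M_X(t) = -3*log(1 - t)
K^(5)(t) = -72/(t^5 - 5*t^4 + 10*t^3 - 10*t^2 + 5*t - 1)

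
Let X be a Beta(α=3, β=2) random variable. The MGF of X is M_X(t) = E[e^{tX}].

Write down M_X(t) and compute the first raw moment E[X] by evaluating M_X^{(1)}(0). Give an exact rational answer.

E[X] = dM/dt |_{t=0} = 3/5

M_X(t) = ₁F₁(3; 5; t)
dM/dt = 3*₁F₁(4; 6; t)/5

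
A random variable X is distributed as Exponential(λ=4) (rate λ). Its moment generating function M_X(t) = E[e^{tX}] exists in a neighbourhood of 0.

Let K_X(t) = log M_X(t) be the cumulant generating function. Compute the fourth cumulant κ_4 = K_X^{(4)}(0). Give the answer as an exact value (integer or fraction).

κ_4 = K^(4)(0) = 3/128

M_X(t) = 4/(4 - t)
K_X(t) = log M_X(t) = -log(4 - t) + 2*log(2)
K^(4)(t) = 6/(t^4 - 16*t^3 + 96*t^2 - 256*t + 256)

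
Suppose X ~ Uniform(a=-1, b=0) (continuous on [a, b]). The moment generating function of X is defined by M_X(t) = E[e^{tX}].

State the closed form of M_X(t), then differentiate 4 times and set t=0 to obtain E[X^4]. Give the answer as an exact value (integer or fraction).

M_X(t) = (1 - e^(-t))/t
dM/dt = (t - e^(t) + 1)*e^(-t)/t^2
d^2M/dt^2 = (-t^2 - 2*t + 2*e^(t) - 2)*e^(-t)/t^3
d^3M/dt^3 = (t^3 + 3*t^2 + 6*t - 6*e^(t) + 6)*e^(-t)/t^4
d^4M/dt^4 = (-t^4 - 4*t^3 - 12*t^2 - 24*t + 24*e^(t) - 24)*e^(-t)/t^5

E[X^4] = d^4M/dt^4 |_{t=0} = 1/5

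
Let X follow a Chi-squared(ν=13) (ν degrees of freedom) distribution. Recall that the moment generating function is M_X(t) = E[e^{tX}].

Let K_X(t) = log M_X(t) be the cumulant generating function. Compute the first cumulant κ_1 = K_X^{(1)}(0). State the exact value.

κ_1 = D[K](0) = 13

M_X(t) = (1 - 2*t)^(-13/2)
K_X(t) = log M_X(t) = -13*log(1 - 2*t)/2
D[K](t) = -13/(2*t - 1)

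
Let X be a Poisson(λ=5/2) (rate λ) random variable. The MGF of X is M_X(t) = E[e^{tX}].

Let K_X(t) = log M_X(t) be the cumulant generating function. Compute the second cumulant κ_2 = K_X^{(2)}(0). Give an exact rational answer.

M_X(t) = e^(5*e^(t)/2 - 5/2)
K_X(t) = log M_X(t) = 5*e^(t)/2 - 5/2
K^(2)(t) = 5*e^(t)/2

κ_2 = K^(2)(0) = 5/2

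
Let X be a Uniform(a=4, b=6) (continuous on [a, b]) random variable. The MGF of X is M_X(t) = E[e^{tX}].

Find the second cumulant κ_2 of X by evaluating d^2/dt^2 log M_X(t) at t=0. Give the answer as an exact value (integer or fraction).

κ_2 = K^(2)(0) = 1/3

M_X(t) = (e^(6*t) - e^(4*t))/(2*t)
K_X(t) = log M_X(t) = -log(t) + log(e^(6*t) - e^(4*t)) - log(2)
K^(2)(t) = (-4*t^2*e^(2*t) + e^(4*t) - 2*e^(2*t) + 1)/(t^2*e^(4*t) - 2*t^2*e^(2*t) + t^2)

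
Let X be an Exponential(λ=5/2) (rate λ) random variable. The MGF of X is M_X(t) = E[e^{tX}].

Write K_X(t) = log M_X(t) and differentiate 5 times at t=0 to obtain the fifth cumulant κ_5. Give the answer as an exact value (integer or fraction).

M_X(t) = 5/(2*(5/2 - t))
K_X(t) = log M_X(t) = -log(5/2 - t) - log(2) + log(5)
D^5[K](t) = -768/(32*t^5 - 400*t^4 + 2000*t^3 - 5000*t^2 + 6250*t - 3125)

κ_5 = D^5[K](0) = 768/3125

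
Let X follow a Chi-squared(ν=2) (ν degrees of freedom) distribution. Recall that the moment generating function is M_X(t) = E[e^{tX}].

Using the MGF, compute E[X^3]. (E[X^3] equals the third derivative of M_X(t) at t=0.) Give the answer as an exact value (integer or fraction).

E[X^3] = d^3M/dt^3 |_{t=0} = 48

M_X(t) = 1/(1 - 2*t)
dM/dt = 2/(4*t^2 - 4*t + 1)
d^2M/dt^2 = -8/(8*t^3 - 12*t^2 + 6*t - 1)
d^3M/dt^3 = 48/(16*t^4 - 32*t^3 + 24*t^2 - 8*t + 1)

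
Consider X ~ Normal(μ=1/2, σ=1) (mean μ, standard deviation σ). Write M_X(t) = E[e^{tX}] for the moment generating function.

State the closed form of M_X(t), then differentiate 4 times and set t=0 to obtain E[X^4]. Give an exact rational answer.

E[X^4] = M^(4)(0) = 73/16

M_X(t) = e^(t^2/2 + t/2)
M^(4)(t) = t^4*e^(t/2)*e^(t^2/2) + 2*t^3*e^(t/2)*e^(t^2/2) + 15*t^2*e^(t/2)*e^(t^2/2)/2 + 13*t*e^(t/2)*e^(t^2/2)/2 + 73*e^(t/2)*e^(t^2/2)/16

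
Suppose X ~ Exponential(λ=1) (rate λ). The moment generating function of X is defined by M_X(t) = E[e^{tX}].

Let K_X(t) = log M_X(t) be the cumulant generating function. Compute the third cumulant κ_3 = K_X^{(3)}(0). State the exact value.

κ_3 = K′′′(0) = 2

M_X(t) = 1/(1 - t)
K_X(t) = log M_X(t) = -log(1 - t)
K′(t) = -1/(t - 1)
K′′(t) = 1/(t^2 - 2*t + 1)
K′′′(t) = -2/(t^3 - 3*t^2 + 3*t - 1)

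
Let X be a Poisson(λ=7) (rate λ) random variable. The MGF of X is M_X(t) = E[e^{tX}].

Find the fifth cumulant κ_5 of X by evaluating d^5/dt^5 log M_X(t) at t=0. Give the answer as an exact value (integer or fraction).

M_X(t) = e^(7*e^(t) - 7)
K_X(t) = log M_X(t) = 7*e^(t) - 7
dK/dt = 7*e^(t)
d^2K/dt^2 = 7*e^(t)
d^3K/dt^3 = 7*e^(t)
d^4K/dt^4 = 7*e^(t)
d^5K/dt^5 = 7*e^(t)

κ_5 = d^5K/dt^5 |_{t=0} = 7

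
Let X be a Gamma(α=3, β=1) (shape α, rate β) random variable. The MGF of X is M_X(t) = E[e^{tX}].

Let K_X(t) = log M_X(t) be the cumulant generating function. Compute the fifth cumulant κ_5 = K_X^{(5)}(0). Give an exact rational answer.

κ_5 = d^5K/dt^5 |_{t=0} = 72

M_X(t) = (1 - t)^(-3)
K_X(t) = log M_X(t) = -3*log(1 - t)
dK/dt = -3/(t - 1)
d^2K/dt^2 = 3/(t^2 - 2*t + 1)
d^3K/dt^3 = -6/(t^3 - 3*t^2 + 3*t - 1)
d^4K/dt^4 = 18/(t^4 - 4*t^3 + 6*t^2 - 4*t + 1)
d^5K/dt^5 = -72/(t^5 - 5*t^4 + 10*t^3 - 10*t^2 + 5*t - 1)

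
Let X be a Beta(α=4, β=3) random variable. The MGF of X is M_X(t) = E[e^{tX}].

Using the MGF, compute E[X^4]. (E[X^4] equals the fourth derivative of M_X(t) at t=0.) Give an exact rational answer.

M_X(t) = ₁F₁(4; 7; t)
M^(4)(t) = ₁F₁(8; 11; t)/6

E[X^4] = M^(4)(0) = 1/6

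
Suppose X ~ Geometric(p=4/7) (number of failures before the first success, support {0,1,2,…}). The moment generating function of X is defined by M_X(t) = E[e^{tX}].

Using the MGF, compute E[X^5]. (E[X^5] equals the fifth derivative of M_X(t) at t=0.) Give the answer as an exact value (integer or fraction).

M_X(t) = 4/(7*(1 - 3*e^(t)/7))
dM/dt = 12*e^(t)/(9*e^(2*t) - 42*e^(t) + 49)
d^2M/dt^2 = (-36*e^(2*t) - 84*e^(t))/(27*e^(3*t) - 189*e^(2*t) + 441*e^(t) - 343)
d^3M/dt^3 = (108*e^(3*t) + 1008*e^(2*t) + 588*e^(t))/(81*e^(4*t) - 756*e^(3*t) + 2646*e^(2*t) - 4116*e^(t) + 2401)
d^4M/dt^4 = (-324*e^(4*t) - 8316*e^(3*t) - 19404*e^(2*t) - 4116*e^(t))/(243*e^(5*t) - 2835*e^(4*t) + 13230*e^(3*t) - 30870*e^(2*t) + 36015*e^(t) - 16807)

E[X^5] = d^5M/dt^5 |_{t=0} = 23721/128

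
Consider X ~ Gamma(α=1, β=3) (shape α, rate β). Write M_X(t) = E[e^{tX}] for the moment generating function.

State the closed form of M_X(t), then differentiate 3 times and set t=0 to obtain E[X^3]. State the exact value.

M_X(t) = 3/(3 - t)
dM/dt = 3/(t^2 - 6*t + 9)
d^2M/dt^2 = -6/(t^3 - 9*t^2 + 27*t - 27)
d^3M/dt^3 = 18/(t^4 - 12*t^3 + 54*t^2 - 108*t + 81)

E[X^3] = d^3M/dt^3 |_{t=0} = 2/9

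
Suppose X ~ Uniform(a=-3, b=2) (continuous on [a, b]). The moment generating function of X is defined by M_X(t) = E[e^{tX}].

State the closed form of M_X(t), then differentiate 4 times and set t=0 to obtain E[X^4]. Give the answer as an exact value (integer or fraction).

M_X(t) = (e^(2*t) - e^(-3*t))/(5*t)
M^(4)(t) = (16*t^4*e^(5*t) - 81*t^4 - 32*t^3*e^(5*t) - 108*t^3 + 48*t^2*e^(5*t) - 108*t^2 - 48*t*e^(5*t) - 72*t + 24*e^(5*t) - 24)*e^(-3*t)/(5*t^5)

E[X^4] = M^(4)(0) = 11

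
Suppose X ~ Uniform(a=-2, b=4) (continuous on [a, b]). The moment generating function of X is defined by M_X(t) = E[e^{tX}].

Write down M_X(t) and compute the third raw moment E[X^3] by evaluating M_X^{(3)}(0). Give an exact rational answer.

E[X^3] = M′′′(0) = 10

M_X(t) = (e^(4*t) - e^(-2*t))/(6*t)
M′(t) = (4*t*e^(6*t) + 2*t - e^(6*t) + 1)*e^(-2*t)/(6*t^2)
M′′(t) = (8*t^2*e^(6*t) - 2*t^2 - 4*t*e^(6*t) - 2*t + e^(6*t) - 1)*e^(-2*t)/(3*t^3)
M′′′(t) = (32*t^3*e^(6*t) + 4*t^3 - 24*t^2*e^(6*t) + 6*t^2 + 12*t*e^(6*t) + 6*t - 3*e^(6*t) + 3)*e^(-2*t)/(3*t^4)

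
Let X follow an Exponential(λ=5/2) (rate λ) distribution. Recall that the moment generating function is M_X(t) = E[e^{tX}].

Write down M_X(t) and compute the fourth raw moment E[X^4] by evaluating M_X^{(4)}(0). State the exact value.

E[X^4] = M^(4)(0) = 384/625

M_X(t) = 5/(2*(5/2 - t))
M^(4)(t) = -1920/(32*t^5 - 400*t^4 + 2000*t^3 - 5000*t^2 + 6250*t - 3125)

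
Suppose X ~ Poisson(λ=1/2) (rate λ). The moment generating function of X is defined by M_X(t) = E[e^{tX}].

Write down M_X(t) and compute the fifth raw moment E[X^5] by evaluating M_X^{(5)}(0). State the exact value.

M_X(t) = e^(e^(t)/2 - 1/2)
dM/dt = e^(-1/2)*e^(t)*e^(e^(t)/2)/2
d^2M/dt^2 = (e^(2*t)*e^(e^(t)/2) + 2*e^(t)*e^(e^(t)/2))*e^(-1/2)/4
d^3M/dt^3 = (e^(3*t)*e^(e^(t)/2) + 6*e^(2*t)*e^(e^(t)/2) + 4*e^(t)*e^(e^(t)/2))*e^(-1/2)/8
d^4M/dt^4 = (e^(4*t)*e^(e^(t)/2) + 12*e^(3*t)*e^(e^(t)/2) + 28*e^(2*t)*e^(e^(t)/2) + 8*e^(t)*e^(e^(t)/2))*e^(-1/2)/16
d^5M/dt^5 = (e^(5*t)*e^(e^(t)/2) + 20*e^(4*t)*e^(e^(t)/2) + 100*e^(3*t)*e^(e^(t)/2) + 120*e^(2*t)*e^(e^(t)/2) + 16*e^(t)*e^(e^(t)/2))*e^(-1/2)/32

E[X^5] = d^5M/dt^5 |_{t=0} = 257/32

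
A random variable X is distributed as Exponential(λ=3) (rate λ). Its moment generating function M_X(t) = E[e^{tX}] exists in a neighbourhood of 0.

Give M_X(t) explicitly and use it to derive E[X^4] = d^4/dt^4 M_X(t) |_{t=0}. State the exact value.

M_X(t) = 3/(3 - t)
M′(t) = 3/(t^2 - 6*t + 9)
M′′(t) = -6/(t^3 - 9*t^2 + 27*t - 27)
M′′′(t) = 18/(t^4 - 12*t^3 + 54*t^2 - 108*t + 81)
M′′′′(t) = -72/(t^5 - 15*t^4 + 90*t^3 - 270*t^2 + 405*t - 243)

E[X^4] = M′′′′(0) = 8/27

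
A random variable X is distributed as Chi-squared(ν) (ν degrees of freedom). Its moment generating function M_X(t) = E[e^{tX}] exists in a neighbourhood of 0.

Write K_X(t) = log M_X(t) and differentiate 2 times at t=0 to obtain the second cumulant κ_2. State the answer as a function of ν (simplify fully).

M_X(t) = (1 - 2*t)^(-ν/2)
K_X(t) = log M_X(t) = -ν*log(1 - 2*t)/2
D^2[K](t) = 2*ν/(4*t^2 - 4*t + 1)

κ_2 = D^2[K](0) = 2*ν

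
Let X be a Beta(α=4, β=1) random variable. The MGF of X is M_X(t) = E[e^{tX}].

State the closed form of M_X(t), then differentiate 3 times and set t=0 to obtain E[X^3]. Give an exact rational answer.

M_X(t) = ₁F₁(4; 5; t)
dM/dt = 4*₁F₁(5; 6; t)/5
d^2M/dt^2 = 2*₁F₁(6; 7; t)/3
d^3M/dt^3 = 4*₁F₁(7; 8; t)/7

E[X^3] = d^3M/dt^3 |_{t=0} = 4/7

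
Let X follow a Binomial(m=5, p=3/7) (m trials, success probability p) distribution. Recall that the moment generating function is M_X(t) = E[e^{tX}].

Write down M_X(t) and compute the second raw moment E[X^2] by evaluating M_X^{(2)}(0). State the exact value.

E[X^2] = M^(2)(0) = 285/49

M_X(t) = (3*e^(t)/7 + 4/7)^5
M^(2)(t) = 6075*e^(5*t)/16807 + 25920*e^(4*t)/16807 + 38880*e^(3*t)/16807 + 23040*e^(2*t)/16807 + 3840*e^(t)/16807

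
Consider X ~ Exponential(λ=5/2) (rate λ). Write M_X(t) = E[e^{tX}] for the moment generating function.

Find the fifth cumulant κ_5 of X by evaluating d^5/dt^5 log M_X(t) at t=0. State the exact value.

M_X(t) = 5/(2*(5/2 - t))
K_X(t) = log M_X(t) = -log(5/2 - t) - log(2) + log(5)
dK/dt = -2/(2*t - 5)
d^2K/dt^2 = 4/(4*t^2 - 20*t + 25)
d^3K/dt^3 = -16/(8*t^3 - 60*t^2 + 150*t - 125)
d^4K/dt^4 = 96/(16*t^4 - 160*t^3 + 600*t^2 - 1000*t + 625)
d^5K/dt^5 = -768/(32*t^5 - 400*t^4 + 2000*t^3 - 5000*t^2 + 6250*t - 3125)

κ_5 = d^5K/dt^5 |_{t=0} = 768/3125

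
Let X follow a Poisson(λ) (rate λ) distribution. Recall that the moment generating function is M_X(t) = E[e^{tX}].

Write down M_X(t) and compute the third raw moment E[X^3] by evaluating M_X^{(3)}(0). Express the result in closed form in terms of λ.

E[X^3] = M^(3)(0) = λ*(λ^2 + 3*λ + 1)

M_X(t) = e^(λ*(e^(t) - 1))
M^(3)(t) = (λ^3*e^(3*t)*e^(λ*e^(t)) + 3*λ^2*e^(2*t)*e^(λ*e^(t)) + λ*e^(t)*e^(λ*e^(t)))*e^(-λ)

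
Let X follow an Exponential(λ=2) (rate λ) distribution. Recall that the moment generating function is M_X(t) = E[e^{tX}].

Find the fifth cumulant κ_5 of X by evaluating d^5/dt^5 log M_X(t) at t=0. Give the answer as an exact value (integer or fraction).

M_X(t) = 2/(2 - t)
K_X(t) = log M_X(t) = -log(2 - t) + log(2)
K′(t) = -1/(t - 2)
K′′(t) = 1/(t^2 - 4*t + 4)
K′′′(t) = -2/(t^3 - 6*t^2 + 12*t - 8)
K′′′′(t) = 6/(t^4 - 8*t^3 + 24*t^2 - 32*t + 16)
K′′′′′(t) = -24/(t^5 - 10*t^4 + 40*t^3 - 80*t^2 + 80*t - 32)

κ_5 = K′′′′′(0) = 3/4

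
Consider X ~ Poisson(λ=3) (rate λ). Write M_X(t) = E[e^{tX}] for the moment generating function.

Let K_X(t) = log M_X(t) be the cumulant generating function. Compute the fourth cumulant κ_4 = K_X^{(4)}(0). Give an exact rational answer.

κ_4 = K′′′′(0) = 3

M_X(t) = e^(3*e^(t) - 3)
K_X(t) = log M_X(t) = 3*e^(t) - 3
K′(t) = 3*e^(t)
K′′(t) = 3*e^(t)
K′′′(t) = 3*e^(t)
K′′′′(t) = 3*e^(t)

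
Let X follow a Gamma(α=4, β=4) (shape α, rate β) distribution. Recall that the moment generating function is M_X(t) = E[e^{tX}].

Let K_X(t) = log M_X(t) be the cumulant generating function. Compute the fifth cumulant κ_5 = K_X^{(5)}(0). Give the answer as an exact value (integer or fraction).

κ_5 = d^5K/dt^5 |_{t=0} = 3/32

M_X(t) = 256/(4 - t)^4
K_X(t) = log M_X(t) = -4*log(4 - t) + 8*log(2)
dK/dt = -4/(t - 4)
d^2K/dt^2 = 4/(t^2 - 8*t + 16)
d^3K/dt^3 = -8/(t^3 - 12*t^2 + 48*t - 64)
d^4K/dt^4 = 24/(t^4 - 16*t^3 + 96*t^2 - 256*t + 256)
d^5K/dt^5 = -96/(t^5 - 20*t^4 + 160*t^3 - 640*t^2 + 1280*t - 1024)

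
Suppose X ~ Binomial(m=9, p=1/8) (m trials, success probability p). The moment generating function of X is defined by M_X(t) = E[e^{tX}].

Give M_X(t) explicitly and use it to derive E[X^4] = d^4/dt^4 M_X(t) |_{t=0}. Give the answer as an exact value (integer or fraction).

E[X^4] = D^4[M](0) = 4005/256

M_X(t) = (e^(t)/8 + 7/8)^9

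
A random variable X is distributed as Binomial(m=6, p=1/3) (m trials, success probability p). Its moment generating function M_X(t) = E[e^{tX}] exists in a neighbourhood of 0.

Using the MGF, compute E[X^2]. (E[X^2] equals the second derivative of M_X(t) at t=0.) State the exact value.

M_X(t) = (e^(t)/3 + 2/3)^6
D^2[M](t) = 4*e^(6*t)/81 + 100*e^(5*t)/243 + 320*e^(4*t)/243 + 160*e^(3*t)/81 + 320*e^(2*t)/243 + 64*e^(t)/243

E[X^2] = D^2[M](0) = 16/3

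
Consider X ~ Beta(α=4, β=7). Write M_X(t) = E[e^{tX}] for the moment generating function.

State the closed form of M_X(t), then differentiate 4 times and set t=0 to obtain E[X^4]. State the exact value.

M_X(t) = ₁F₁(4; 11; t)
M′(t) = 4*₁F₁(5; 12; t)/11
M′′(t) = 5*₁F₁(6; 13; t)/33
M′′′(t) = 10*₁F₁(7; 14; t)/143
M′′′′(t) = 5*₁F₁(8; 15; t)/143

E[X^4] = M′′′′(0) = 5/143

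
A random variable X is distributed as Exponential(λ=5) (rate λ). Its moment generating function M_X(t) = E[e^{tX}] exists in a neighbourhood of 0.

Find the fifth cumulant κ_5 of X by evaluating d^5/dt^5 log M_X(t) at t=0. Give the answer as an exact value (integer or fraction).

M_X(t) = 5/(5 - t)
K_X(t) = log M_X(t) = -log(5 - t) + log(5)
K^(5)(t) = -24/(t^5 - 25*t^4 + 250*t^3 - 1250*t^2 + 3125*t - 3125)

κ_5 = K^(5)(0) = 24/3125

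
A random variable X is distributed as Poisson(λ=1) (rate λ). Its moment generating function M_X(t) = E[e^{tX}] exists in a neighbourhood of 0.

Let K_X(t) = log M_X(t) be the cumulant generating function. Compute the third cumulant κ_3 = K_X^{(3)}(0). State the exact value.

M_X(t) = e^(e^(t) - 1)
K_X(t) = log M_X(t) = e^(t) - 1
K^(3)(t) = e^(t)

κ_3 = K^(3)(0) = 1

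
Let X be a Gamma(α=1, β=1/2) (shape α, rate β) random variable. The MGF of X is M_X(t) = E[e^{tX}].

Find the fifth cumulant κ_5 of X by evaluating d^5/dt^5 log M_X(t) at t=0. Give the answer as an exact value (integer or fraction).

κ_5 = D^5[K](0) = 768

M_X(t) = 1/(2*(1/2 - t))
K_X(t) = log M_X(t) = -log(1/2 - t) - log(2)
D^5[K](t) = -768/(32*t^5 - 80*t^4 + 80*t^3 - 40*t^2 + 10*t - 1)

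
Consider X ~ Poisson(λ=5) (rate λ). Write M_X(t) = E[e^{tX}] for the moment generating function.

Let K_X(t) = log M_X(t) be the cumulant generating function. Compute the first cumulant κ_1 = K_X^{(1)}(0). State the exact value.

κ_1 = D[K](0) = 5

M_X(t) = e^(5*e^(t) - 5)
K_X(t) = log M_X(t) = 5*e^(t) - 5
D[K](t) = 5*e^(t)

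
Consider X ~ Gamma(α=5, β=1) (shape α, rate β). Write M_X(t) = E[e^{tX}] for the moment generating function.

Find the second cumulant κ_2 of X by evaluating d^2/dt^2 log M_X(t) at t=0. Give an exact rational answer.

M_X(t) = (1 - t)^(-5)
K_X(t) = log M_X(t) = -5*log(1 - t)
K^(2)(t) = 5/(t^2 - 2*t + 1)

κ_2 = K^(2)(0) = 5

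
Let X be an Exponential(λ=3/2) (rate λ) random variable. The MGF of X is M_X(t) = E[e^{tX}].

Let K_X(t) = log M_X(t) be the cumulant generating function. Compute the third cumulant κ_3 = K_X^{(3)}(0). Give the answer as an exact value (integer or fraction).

κ_3 = K^(3)(0) = 16/27

M_X(t) = 3/(2*(3/2 - t))
K_X(t) = log M_X(t) = -log(3/2 - t) - log(2) + log(3)
K^(3)(t) = -16/(8*t^3 - 36*t^2 + 54*t - 27)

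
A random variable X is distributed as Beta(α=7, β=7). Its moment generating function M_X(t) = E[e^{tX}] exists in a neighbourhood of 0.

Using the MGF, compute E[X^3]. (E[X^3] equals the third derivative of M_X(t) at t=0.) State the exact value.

M_X(t) = ₁F₁(7; 14; t)
D^3[M](t) = 3*₁F₁(10; 17; t)/20

E[X^3] = D^3[M](0) = 3/20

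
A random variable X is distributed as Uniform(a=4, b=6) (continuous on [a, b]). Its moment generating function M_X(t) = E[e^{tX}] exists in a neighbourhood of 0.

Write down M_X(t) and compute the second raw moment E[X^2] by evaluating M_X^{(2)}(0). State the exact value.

M_X(t) = (e^(6*t) - e^(4*t))/(2*t)
dM/dt = (6*t*e^(6*t) - 4*t*e^(4*t) - e^(6*t) + e^(4*t))/(2*t^2)
d^2M/dt^2 = (18*t^2*e^(6*t) - 8*t^2*e^(4*t) - 6*t*e^(6*t) + 4*t*e^(4*t) + e^(6*t) - e^(4*t))/t^3

E[X^2] = d^2M/dt^2 |_{t=0} = 76/3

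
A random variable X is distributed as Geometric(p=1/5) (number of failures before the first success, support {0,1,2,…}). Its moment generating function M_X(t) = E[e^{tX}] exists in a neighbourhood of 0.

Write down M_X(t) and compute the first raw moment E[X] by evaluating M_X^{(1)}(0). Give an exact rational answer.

E[X] = D[M](0) = 4

M_X(t) = 1/(5*(1 - 4*e^(t)/5))
D[M](t) = 4*e^(t)/(16*e^(2*t) - 40*e^(t) + 25)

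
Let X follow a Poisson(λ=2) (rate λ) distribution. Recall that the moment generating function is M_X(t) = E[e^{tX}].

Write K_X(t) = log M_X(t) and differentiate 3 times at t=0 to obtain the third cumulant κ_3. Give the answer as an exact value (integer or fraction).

M_X(t) = e^(2*e^(t) - 2)
K_X(t) = log M_X(t) = 2*e^(t) - 2
K′(t) = 2*e^(t)
K′′(t) = 2*e^(t)
K′′′(t) = 2*e^(t)

κ_3 = K′′′(0) = 2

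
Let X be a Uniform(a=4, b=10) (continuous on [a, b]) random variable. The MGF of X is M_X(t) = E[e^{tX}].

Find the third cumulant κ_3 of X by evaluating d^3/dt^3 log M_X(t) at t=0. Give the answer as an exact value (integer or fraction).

M_X(t) = (e^(10*t) - e^(4*t))/(6*t)
K_X(t) = log M_X(t) = -log(t) + log(e^(10*t) - e^(4*t)) - log(6)
K′(t) = (10*t*e^(6*t) - 4*t - e^(6*t) + 1)/(t*e^(6*t) - t)
K′′(t) = (-36*t^2*e^(6*t) + e^(12*t) - 2*e^(6*t) + 1)/(t^2*e^(12*t) - 2*t^2*e^(6*t) + t^2)
K′′′(t) = (216*t^3*e^(12*t) + 216*t^3*e^(6*t) - 2*e^(18*t) + 6*e^(12*t) - 6*e^(6*t) + 2)/(t^3*e^(18*t) - 3*t^3*e^(12*t) + 3*t^3*e^(6*t) - t^3)

κ_3 = K′′′(0) = 0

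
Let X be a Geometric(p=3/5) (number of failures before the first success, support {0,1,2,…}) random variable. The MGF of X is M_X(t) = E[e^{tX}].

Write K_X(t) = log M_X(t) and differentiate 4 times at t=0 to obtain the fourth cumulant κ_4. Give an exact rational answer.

κ_4 = D^4[K](0) = 230/27

M_X(t) = 3/(5*(1 - 2*e^(t)/5))
K_X(t) = log M_X(t) = -log(1 - 2*e^(t)/5) - log(5) + log(3)
D^4[K](t) = (40*e^(3*t) + 400*e^(2*t) + 250*e^(t))/(16*e^(4*t) - 160*e^(3*t) + 600*e^(2*t) - 1000*e^(t) + 625)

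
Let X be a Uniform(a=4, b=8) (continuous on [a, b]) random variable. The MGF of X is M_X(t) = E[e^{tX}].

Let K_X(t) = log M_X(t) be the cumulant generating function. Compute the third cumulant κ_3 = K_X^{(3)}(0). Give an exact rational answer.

M_X(t) = (e^(8*t) - e^(4*t))/(4*t)
K_X(t) = log M_X(t) = -log(t) + log(e^(8*t) - e^(4*t)) - 2*log(2)
K^(3)(t) = (64*t^3*e^(8*t) + 64*t^3*e^(4*t) - 2*e^(12*t) + 6*e^(8*t) - 6*e^(4*t) + 2)/(t^3*e^(12*t) - 3*t^3*e^(8*t) + 3*t^3*e^(4*t) - t^3)

κ_3 = K^(3)(0) = 0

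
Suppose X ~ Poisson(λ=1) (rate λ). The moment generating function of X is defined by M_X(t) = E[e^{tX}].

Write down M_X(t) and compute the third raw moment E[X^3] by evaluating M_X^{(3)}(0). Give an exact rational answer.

E[X^3] = M′′′(0) = 5

M_X(t) = e^(e^(t) - 1)
M′(t) = e^(-1)*e^(t)*e^(e^(t))
M′′(t) = (e^(2*t)*e^(e^(t)) + e^(t)*e^(e^(t)))*e^(-1)
M′′′(t) = (e^(3*t)*e^(e^(t)) + 3*e^(2*t)*e^(e^(t)) + e^(t)*e^(e^(t)))*e^(-1)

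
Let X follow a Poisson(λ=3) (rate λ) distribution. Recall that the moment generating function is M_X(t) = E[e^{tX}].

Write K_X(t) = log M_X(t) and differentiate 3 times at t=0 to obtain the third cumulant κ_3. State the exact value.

M_X(t) = e^(3*e^(t) - 3)
K_X(t) = log M_X(t) = 3*e^(t) - 3
K′(t) = 3*e^(t)
K′′(t) = 3*e^(t)
K′′′(t) = 3*e^(t)

κ_3 = K′′′(0) = 3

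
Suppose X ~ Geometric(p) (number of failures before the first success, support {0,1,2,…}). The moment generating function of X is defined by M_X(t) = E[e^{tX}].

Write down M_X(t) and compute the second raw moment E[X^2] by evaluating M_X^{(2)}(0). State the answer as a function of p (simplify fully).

M_X(t) = p/(-(1 - p)*e^(t) + 1)

E[X^2] = M^(2)(0) = 1 - 3/p + 2/p^2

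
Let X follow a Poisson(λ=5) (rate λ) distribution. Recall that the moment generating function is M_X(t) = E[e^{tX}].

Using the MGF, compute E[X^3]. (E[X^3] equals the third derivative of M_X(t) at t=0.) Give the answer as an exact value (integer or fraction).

M_X(t) = e^(5*e^(t) - 5)
D^3[M](t) = (125*e^(3*t)*e^(5*e^(t)) + 75*e^(2*t)*e^(5*e^(t)) + 5*e^(t)*e^(5*e^(t)))*e^(-5)

E[X^3] = D^3[M](0) = 205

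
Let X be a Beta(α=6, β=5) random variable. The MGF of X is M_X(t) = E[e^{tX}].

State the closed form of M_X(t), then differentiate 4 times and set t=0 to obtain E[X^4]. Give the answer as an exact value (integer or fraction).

E[X^4] = M^(4)(0) = 18/143

M_X(t) = ₁F₁(6; 11; t)
M^(4)(t) = 18*₁F₁(10; 15; t)/143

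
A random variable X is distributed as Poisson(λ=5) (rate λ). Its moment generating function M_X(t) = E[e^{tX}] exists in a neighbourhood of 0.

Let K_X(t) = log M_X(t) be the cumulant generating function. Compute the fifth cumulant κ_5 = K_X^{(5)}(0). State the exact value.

M_X(t) = e^(5*e^(t) - 5)
K_X(t) = log M_X(t) = 5*e^(t) - 5
dK/dt = 5*e^(t)
d^2K/dt^2 = 5*e^(t)
d^3K/dt^3 = 5*e^(t)
d^4K/dt^4 = 5*e^(t)
d^5K/dt^5 = 5*e^(t)

κ_5 = d^5K/dt^5 |_{t=0} = 5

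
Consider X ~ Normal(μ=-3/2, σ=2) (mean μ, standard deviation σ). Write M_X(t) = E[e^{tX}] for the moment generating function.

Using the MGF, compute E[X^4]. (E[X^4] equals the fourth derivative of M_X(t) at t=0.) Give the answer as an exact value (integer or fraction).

E[X^4] = M′′′′(0) = 1713/16

M_X(t) = e^(2*t^2 - 3*t/2)
M′(t) = 4*t*e^(-3*t/2)*e^(2*t^2) - 3*e^(-3*t/2)*e^(2*t^2)/2
M′′(t) = (64*t^2*e^(2*t^2) - 48*t*e^(2*t^2) + 25*e^(2*t^2))*e^(-3*t/2)/4
M′′′(t) = (512*t^3*e^(2*t^2) - 576*t^2*e^(2*t^2) + 600*t*e^(2*t^2) - 171*e^(2*t^2))*e^(-3*t/2)/8
M′′′′(t) = (4096*t^4*e^(2*t^2) - 6144*t^3*e^(2*t^2) + 9600*t^2*e^(2*t^2) - 5472*t*e^(2*t^2) + 1713*e^(2*t^2))*e^(-3*t/2)/16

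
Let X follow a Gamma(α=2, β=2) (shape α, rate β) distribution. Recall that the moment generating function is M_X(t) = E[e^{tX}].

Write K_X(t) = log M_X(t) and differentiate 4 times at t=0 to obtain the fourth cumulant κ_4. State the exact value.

κ_4 = D^4[K](0) = 3/4

M_X(t) = 4/(2 - t)^2
K_X(t) = log M_X(t) = -2*log(2 - t) + 2*log(2)
D^4[K](t) = 12/(t^4 - 8*t^3 + 24*t^2 - 32*t + 16)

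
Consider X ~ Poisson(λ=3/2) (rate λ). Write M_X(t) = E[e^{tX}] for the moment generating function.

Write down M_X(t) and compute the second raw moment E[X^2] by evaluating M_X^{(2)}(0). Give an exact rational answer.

E[X^2] = M^(2)(0) = 15/4

M_X(t) = e^(3*e^(t)/2 - 3/2)
M^(2)(t) = (9*e^(2*t)*e^(3*e^(t)/2) + 6*e^(t)*e^(3*e^(t)/2))*e^(-3/2)/4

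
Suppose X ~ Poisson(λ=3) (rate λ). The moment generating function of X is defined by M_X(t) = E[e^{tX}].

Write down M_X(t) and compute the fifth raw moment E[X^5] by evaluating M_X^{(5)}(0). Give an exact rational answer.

E[X^5] = M^(5)(0) = 1866

M_X(t) = e^(3*e^(t) - 3)
M^(5)(t) = (243*e^(5*t)*e^(3*e^(t)) + 810*e^(4*t)*e^(3*e^(t)) + 675*e^(3*t)*e^(3*e^(t)) + 135*e^(2*t)*e^(3*e^(t)) + 3*e^(t)*e^(3*e^(t)))*e^(-3)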